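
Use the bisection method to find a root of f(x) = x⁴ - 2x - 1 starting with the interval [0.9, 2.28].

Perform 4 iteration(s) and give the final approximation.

f(x) = x⁴ - 2x - 1
Initial interval: [0.9, 2.28]

Iteration 1:
  c_1 = (0.900000 + 2.280000)/2 = 1.590000
  f(c_1) = f(1.590000) = 2.211290
  f(a) × f(c) < 0, new interval: [0.900000, 1.590000]
Iteration 2:
  c_2 = (0.900000 + 1.590000)/2 = 1.245000
  f(c_2) = f(1.245000) = -1.087422
  f(a) × f(c) ≥ 0, new interval: [1.245000, 1.590000]
Iteration 3:
  c_3 = (1.245000 + 1.590000)/2 = 1.417500
  f(c_3) = f(1.417500) = 0.202312
  f(a) × f(c) < 0, new interval: [1.245000, 1.417500]
Iteration 4:
  c_4 = (1.245000 + 1.417500)/2 = 1.331250
  f(c_4) = f(1.331250) = -0.521713
  f(a) × f(c) ≥ 0, new interval: [1.331250, 1.417500]

After 4 iteration(s), the approximation is c_4 = 1.331250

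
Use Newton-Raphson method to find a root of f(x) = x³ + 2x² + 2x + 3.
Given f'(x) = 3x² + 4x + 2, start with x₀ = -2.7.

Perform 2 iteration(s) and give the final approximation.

f(x) = x³ + 2x² + 2x + 3
f'(x) = 3x² + 4x + 2
x₀ = -2.7

Newton-Raphson formula: x_{n+1} = x_n - f(x_n)/f'(x_n)

Iteration 1:
  f(-2.700000) = -7.503000
  f'(-2.700000) = 13.070000
  x_1 = -2.700000 - (-7.503000)/13.070000 = -2.125937
Iteration 2:
  f(-2.125937) = -1.821062
  f'(-2.125937) = 7.055079
  x_2 = -2.125937 - (-1.821062)/7.055079 = -1.867817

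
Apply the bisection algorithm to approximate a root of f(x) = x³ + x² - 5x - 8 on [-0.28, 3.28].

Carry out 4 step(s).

f(x) = x³ + x² - 5x - 8
Initial interval: [-0.28, 3.28]

Iteration 1:
  c_1 = (-0.280000 + 3.280000)/2 = 1.500000
  f(c_1) = f(1.500000) = -9.875000
  f(a) × f(c) ≥ 0, new interval: [1.500000, 3.280000]
Iteration 2:
  c_2 = (1.500000 + 3.280000)/2 = 2.390000
  f(c_2) = f(2.390000) = -0.585981
  f(a) × f(c) ≥ 0, new interval: [2.390000, 3.280000]
Iteration 3:
  c_3 = (2.390000 + 3.280000)/2 = 2.835000
  f(c_3) = f(2.835000) = 8.647758
  f(a) × f(c) < 0, new interval: [2.390000, 2.835000]
Iteration 4:
  c_4 = (2.390000 + 2.835000)/2 = 2.612500
  f(c_4) = f(2.612500) = 3.593377
  f(a) × f(c) < 0, new interval: [2.390000, 2.612500]

After 4 iteration(s), the approximation is c_4 = 2.612500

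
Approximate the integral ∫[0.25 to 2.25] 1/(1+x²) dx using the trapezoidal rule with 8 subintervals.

f(x) = 1/(1+x²)
a = 0.25, b = 2.25, n = 8
h = (b - a)/n = 0.250000

Trapezoidal rule: (h/2)[f(x₀) + 2f(x₁) + 2f(x₂) + ... + f(xₙ)]

x_0 = 0.2500, f(x_0) = 0.941176, coefficient = 1
x_1 = 0.5000, f(x_1) = 0.800000, coefficient = 2
x_2 = 0.7500, f(x_2) = 0.640000, coefficient = 2
x_3 = 1.0000, f(x_3) = 0.500000, coefficient = 2
x_4 = 1.2500, f(x_4) = 0.390244, coefficient = 2
x_5 = 1.5000, f(x_5) = 0.307692, coefficient = 2
x_6 = 1.7500, f(x_6) = 0.246154, coefficient = 2
x_7 = 2.0000, f(x_7) = 0.200000, coefficient = 2
x_8 = 2.2500, f(x_8) = 0.164948, coefficient = 1

I ≈ (0.250000/2) × 7.274305 = 0.909288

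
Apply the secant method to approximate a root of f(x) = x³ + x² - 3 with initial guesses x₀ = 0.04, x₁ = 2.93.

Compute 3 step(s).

f(x) = x³ + x² - 3
x₀ = 0.04, x₁ = 2.93

Secant formula: x_{n+1} = x_n - f(x_n)(x_n - x_{n-1})/(f(x_n) - f(x_{n-1}))

Iteration 1:
  f(0.040000) = -2.998336
  f(2.930000) = 30.738657
  x_2 = 2.930000 - 30.738657×(2.930000 - 0.040000)/(30.738657 - (-2.998336))
       = 0.296845
Iteration 2:
  f(2.930000) = 30.738657
  f(0.296845) = -2.885726
  x_3 = 0.296845 - (-2.885726)×(0.296845 - 2.930000)/(-2.885726 - 30.738657)
       = 0.522829
Iteration 3:
  f(0.296845) = -2.885726
  f(0.522829) = -2.583734
  x_4 = 0.522829 - (-2.583734)×(0.522829 - 0.296845)/(-2.583734 - (-2.885726))
       = 2.456268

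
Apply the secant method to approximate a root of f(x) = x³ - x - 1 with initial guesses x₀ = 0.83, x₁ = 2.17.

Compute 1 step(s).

f(x) = x³ - x - 1
x₀ = 0.83, x₁ = 2.17

Secant formula: x_{n+1} = x_n - f(x_n)(x_n - x_{n-1})/(f(x_n) - f(x_{n-1}))

Iteration 1:
  f(0.830000) = -1.258213
  f(2.170000) = 7.048313
  x_2 = 2.170000 - 7.048313×(2.170000 - 0.830000)/(7.048313 - (-1.258213))
       = 1.032974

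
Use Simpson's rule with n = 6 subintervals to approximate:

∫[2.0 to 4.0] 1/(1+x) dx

f(x) = 1/(1+x)
a = 2.0, b = 4.0, n = 6
h = (b - a)/n = 0.333333

Simpson's rule: (h/3)[f(x₀) + 4f(x₁) + 2f(x₂) + ... + f(xₙ)]

x_0 = 2.0000, f(x_0) = 0.333333, coefficient = 1
x_1 = 2.3333, f(x_1) = 0.300000, coefficient = 4
x_2 = 2.6667, f(x_2) = 0.272727, coefficient = 2
x_3 = 3.0000, f(x_3) = 0.250000, coefficient = 4
x_4 = 3.3333, f(x_4) = 0.230769, coefficient = 2
x_5 = 3.6667, f(x_5) = 0.214286, coefficient = 4
x_6 = 4.0000, f(x_6) = 0.200000, coefficient = 1

I ≈ (0.333333/3) × 4.597469 = 0.510830
Exact value: 0.510826
Error: 0.000004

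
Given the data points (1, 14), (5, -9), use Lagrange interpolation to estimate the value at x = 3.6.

Lagrange interpolation formula:
P(x) = Σ yᵢ × Lᵢ(x)
where Lᵢ(x) = Π_{j≠i} (x - xⱼ)/(xᵢ - xⱼ)

L_0(3.6) = (3.6 - 5)/(1 - 5) = 0.350000
L_1(3.6) = (3.6 - 1)/(5 - 1) = 0.650000

P(3.6) = 14×L_0(3.6) + (-9)×L_1(3.6)
P(3.6) = -0.950000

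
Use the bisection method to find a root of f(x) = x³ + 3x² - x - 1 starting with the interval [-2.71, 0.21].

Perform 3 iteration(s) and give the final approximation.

f(x) = x³ + 3x² - x - 1
Initial interval: [-2.71, 0.21]

Iteration 1:
  c_1 = (-2.710000 + 0.210000)/2 = -1.250000
  f(c_1) = f(-1.250000) = 2.984375
  f(a) × f(c) ≥ 0, new interval: [-1.250000, 0.210000]
Iteration 2:
  c_2 = (-1.250000 + 0.210000)/2 = -0.520000
  f(c_2) = f(-0.520000) = 0.190592
  f(a) × f(c) ≥ 0, new interval: [-0.520000, 0.210000]
Iteration 3:
  c_3 = (-0.520000 + 0.210000)/2 = -0.155000
  f(c_3) = f(-0.155000) = -0.776649
  f(a) × f(c) < 0, new interval: [-0.520000, -0.155000]

After 3 iteration(s), the approximation is c_3 = -0.155000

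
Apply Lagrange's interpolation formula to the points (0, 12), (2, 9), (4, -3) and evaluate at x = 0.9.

Lagrange interpolation formula:
P(x) = Σ yᵢ × Lᵢ(x)
where Lᵢ(x) = Π_{j≠i} (x - xⱼ)/(xᵢ - xⱼ)

L_0(0.9) = (0.9 - 2)/(0 - 2) × (0.9 - 4)/(0 - 4) = 0.426250
L_1(0.9) = (0.9 - 0)/(2 - 0) × (0.9 - 4)/(2 - 4) = 0.697500
L_2(0.9) = (0.9 - 0)/(4 - 0) × (0.9 - 2)/(4 - 2) = -0.123750

P(0.9) = 12×L_0(0.9) + 9×L_1(0.9) + (-3)×L_2(0.9)
P(0.9) = 11.763750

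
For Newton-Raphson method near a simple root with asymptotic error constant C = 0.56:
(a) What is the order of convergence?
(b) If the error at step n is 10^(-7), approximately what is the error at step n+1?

(a) Newton-Raphson has quadratic (order 2) convergence near simple roots.
    This means |e_{n+1}| ≈ C|e_n|².

(b) With |e_n| = 10^(-7) and C = 0.56:
    |e_{n+1}| ≈ 0.56 × (10^(-7))² = 0.56 × 10^(-14)

(a) 2 (quadratic); (b) |e_{n+1}| ≈ 5.600e-15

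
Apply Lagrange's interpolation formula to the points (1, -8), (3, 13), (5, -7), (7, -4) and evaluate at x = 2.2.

Lagrange interpolation formula:
P(x) = Σ yᵢ × Lᵢ(x)
where Lᵢ(x) = Π_{j≠i} (x - xⱼ)/(xᵢ - xⱼ)

L_0(2.2) = (2.2 - 3)/(1 - 3) × (2.2 - 5)/(1 - 5) × (2.2 - 7)/(1 - 7) = 0.224000
L_1(2.2) = (2.2 - 1)/(3 - 1) × (2.2 - 5)/(3 - 5) × (2.2 - 7)/(3 - 7) = 1.008000
L_2(2.2) = (2.2 - 1)/(5 - 1) × (2.2 - 3)/(5 - 3) × (2.2 - 7)/(5 - 7) = -0.288000
L_3(2.2) = (2.2 - 1)/(7 - 1) × (2.2 - 3)/(7 - 3) × (2.2 - 5)/(7 - 5) = 0.056000

P(2.2) = (-8)×L_0(2.2) + 13×L_1(2.2) + (-7)×L_2(2.2) + (-4)×L_3(2.2)
P(2.2) = 13.104000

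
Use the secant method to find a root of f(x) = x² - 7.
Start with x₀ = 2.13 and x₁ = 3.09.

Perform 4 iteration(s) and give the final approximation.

f(x) = x² - 7
x₀ = 2.13, x₁ = 3.09

Secant formula: x_{n+1} = x_n - f(x_n)(x_n - x_{n-1})/(f(x_n) - f(x_{n-1}))

Iteration 1:
  f(2.130000) = -2.463100
  f(3.090000) = 2.548100
  x_2 = 3.090000 - 2.548100×(3.090000 - 2.130000)/(2.548100 - (-2.463100))
       = 2.601858
Iteration 2:
  f(3.090000) = 2.548100
  f(2.601858) = -0.230334
  x_3 = 2.601858 - (-0.230334)×(2.601858 - 3.090000)/(-0.230334 - 2.548100)
       = 2.642325
Iteration 3:
  f(2.601858) = -0.230334
  f(2.642325) = -0.018116
  x_4 = 2.642325 - (-0.018116)×(2.642325 - 2.601858)/(-0.018116 - (-0.230334))
       = 2.645780
Iteration 4:
  f(2.642325) = -0.018116
  f(2.645780) = 0.000152
  x_5 = 2.645780 - 0.000152×(2.645780 - 2.642325)/(0.000152 - (-0.018116))
       = 2.645751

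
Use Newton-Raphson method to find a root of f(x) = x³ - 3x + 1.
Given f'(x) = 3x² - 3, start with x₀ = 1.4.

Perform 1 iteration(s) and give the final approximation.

f(x) = x³ - 3x + 1
f'(x) = 3x² - 3
x₀ = 1.4

Newton-Raphson formula: x_{n+1} = x_n - f(x_n)/f'(x_n)

Iteration 1:
  f(1.400000) = -0.456000
  f'(1.400000) = 2.880000
  x_1 = 1.400000 - (-0.456000)/2.880000 = 1.558333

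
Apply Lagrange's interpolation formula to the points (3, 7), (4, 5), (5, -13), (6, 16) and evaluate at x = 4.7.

Lagrange interpolation formula:
P(x) = Σ yᵢ × Lᵢ(x)
where Lᵢ(x) = Π_{j≠i} (x - xⱼ)/(xᵢ - xⱼ)

L_0(4.7) = (4.7 - 4)/(3 - 4) × (4.7 - 5)/(3 - 5) × (4.7 - 6)/(3 - 6) = -0.045500
L_1(4.7) = (4.7 - 3)/(4 - 3) × (4.7 - 5)/(4 - 5) × (4.7 - 6)/(4 - 6) = 0.331500
L_2(4.7) = (4.7 - 3)/(5 - 3) × (4.7 - 4)/(5 - 4) × (4.7 - 6)/(5 - 6) = 0.773500
L_3(4.7) = (4.7 - 3)/(6 - 3) × (4.7 - 4)/(6 - 4) × (4.7 - 5)/(6 - 5) = -0.059500

P(4.7) = 7×L_0(4.7) + 5×L_1(4.7) + (-13)×L_2(4.7) + 16×L_3(4.7)
P(4.7) = -9.668500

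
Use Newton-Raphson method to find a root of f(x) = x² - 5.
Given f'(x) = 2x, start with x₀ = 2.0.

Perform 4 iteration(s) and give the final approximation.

f(x) = x² - 5
f'(x) = 2x
x₀ = 2.0

Newton-Raphson formula: x_{n+1} = x_n - f(x_n)/f'(x_n)

Iteration 1:
  f(2.000000) = -1.000000
  f'(2.000000) = 4.000000
  x_1 = 2.000000 - (-1.000000)/4.000000 = 2.250000
Iteration 2:
  f(2.250000) = 0.062500
  f'(2.250000) = 4.500000
  x_2 = 2.250000 - 0.062500/4.500000 = 2.236111
Iteration 3:
  f(2.236111) = 0.000193
  f'(2.236111) = 4.472222
  x_3 = 2.236111 - 0.000193/4.472222 = 2.236068
Iteration 4:
  f(2.236068) = 0.000000
  f'(2.236068) = 4.472136
  x_4 = 2.236068 - 0.000000/4.472136 = 2.236068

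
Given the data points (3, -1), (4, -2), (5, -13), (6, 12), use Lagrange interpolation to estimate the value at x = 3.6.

Lagrange interpolation formula:
P(x) = Σ yᵢ × Lᵢ(x)
where Lᵢ(x) = Π_{j≠i} (x - xⱼ)/(xᵢ - xⱼ)

L_0(3.6) = (3.6 - 4)/(3 - 4) × (3.6 - 5)/(3 - 5) × (3.6 - 6)/(3 - 6) = 0.224000
L_1(3.6) = (3.6 - 3)/(4 - 3) × (3.6 - 5)/(4 - 5) × (3.6 - 6)/(4 - 6) = 1.008000
L_2(3.6) = (3.6 - 3)/(5 - 3) × (3.6 - 4)/(5 - 4) × (3.6 - 6)/(5 - 6) = -0.288000
L_3(3.6) = (3.6 - 3)/(6 - 3) × (3.6 - 4)/(6 - 4) × (3.6 - 5)/(6 - 5) = 0.056000

P(3.6) = (-1)×L_0(3.6) + (-2)×L_1(3.6) + (-13)×L_2(3.6) + 12×L_3(3.6)
P(3.6) = 2.176000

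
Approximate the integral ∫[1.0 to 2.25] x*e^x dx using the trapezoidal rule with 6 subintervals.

f(x) = x*e^x
a = 1.0, b = 2.25, n = 6
h = (b - a)/n = 0.208333

Trapezoidal rule: (h/2)[f(x₀) + 2f(x₁) + 2f(x₂) + ... + f(xₙ)]

x_0 = 1.0000, f(x_0) = 2.718282, coefficient = 1
x_1 = 1.2083, f(x_1) = 4.045379, coefficient = 2
x_2 = 1.4167, f(x_2) = 5.841417, coefficient = 2
x_3 = 1.6250, f(x_3) = 8.252431, coefficient = 2
x_4 = 1.8333, f(x_4) = 11.466952, coefficient = 2
x_5 = 2.0417, f(x_5) = 15.727852, coefficient = 2
x_6 = 2.2500, f(x_6) = 21.347406, coefficient = 1

I ≈ (0.208333/2) × 114.733748 = 11.951432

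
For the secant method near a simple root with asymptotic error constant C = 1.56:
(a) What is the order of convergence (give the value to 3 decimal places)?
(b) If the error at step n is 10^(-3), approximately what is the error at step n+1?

(a) Secant method has superlinear convergence with order φ = (1+√5)/2 ≈ 1.618.
    This means |e_{n+1}| ≈ C|e_n|^1.618.

(b) With |e_n| = 10^(-3) and C = 1.56:
    |e_{n+1}| ≈ 1.56 × (10^(-3))^1.618 = 1.56 × 10^(-4.85)

(a) ≈ 1.618 (golden ratio); (b) |e_{n+1}| ≈ 2.183e-05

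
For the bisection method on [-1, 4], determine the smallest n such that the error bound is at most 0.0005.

We need (b-a)/2^n ≤ 0.0005
(4 - (-1))/2^n ≤ 0.0005
5/2^n ≤ 0.0005
2^n ≥ 10000
n ≥ log₂(10000) = 13.29
n ≥ 14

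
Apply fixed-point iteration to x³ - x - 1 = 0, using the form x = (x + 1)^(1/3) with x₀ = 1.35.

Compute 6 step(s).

Equation: x³ - x - 1 = 0
Fixed-point form: x = (x + 1)^(1/3)
x₀ = 1.35

x_1 = g(1.350000) = 1.329503
x_2 = g(1.329503) = 1.325626
x_3 = g(1.325626) = 1.324890
x_4 = g(1.324890) = 1.324751
x_5 = g(1.324751) = 1.324724
x_6 = g(1.324724) = 1.324719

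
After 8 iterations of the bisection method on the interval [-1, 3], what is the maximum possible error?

Bisection error bound: |error| ≤ (b-a)/2^n
|error| ≤ (3 - (-1))/2^8 = 4/2^8
|error| ≤ 0.0156250000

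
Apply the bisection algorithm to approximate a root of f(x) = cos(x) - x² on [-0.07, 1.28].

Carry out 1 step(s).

f(x) = cos(x) - x²
Initial interval: [-0.07, 1.28]

Iteration 1:
  c_1 = (-0.070000 + 1.280000)/2 = 0.605000
  f(c_1) = f(0.605000) = 0.456477
  f(a) × f(c) ≥ 0, new interval: [0.605000, 1.280000]

After 1 iteration(s), the approximation is c_1 = 0.605000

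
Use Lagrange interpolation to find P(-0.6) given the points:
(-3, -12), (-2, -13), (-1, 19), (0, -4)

Lagrange interpolation formula:
P(x) = Σ yᵢ × Lᵢ(x)
where Lᵢ(x) = Π_{j≠i} (x - xⱼ)/(xᵢ - xⱼ)

L_0(-0.6) = (-0.6 - (-2))/(-3 - (-2)) × (-0.6 - (-1))/(-3 - (-1)) × (-0.6 - 0)/(-3 - 0) = 0.056000
L_1(-0.6) = (-0.6 - (-3))/(-2 - (-3)) × (-0.6 - (-1))/(-2 - (-1)) × (-0.6 - 0)/(-2 - 0) = -0.288000
L_2(-0.6) = (-0.6 - (-3))/(-1 - (-3)) × (-0.6 - (-2))/(-1 - (-2)) × (-0.6 - 0)/(-1 - 0) = 1.008000
L_3(-0.6) = (-0.6 - (-3))/(0 - (-3)) × (-0.6 - (-2))/(0 - (-2)) × (-0.6 - (-1))/(0 - (-1)) = 0.224000

P(-0.6) = (-12)×L_0(-0.6) + (-13)×L_1(-0.6) + 19×L_2(-0.6) + (-4)×L_3(-0.6)
P(-0.6) = 21.328000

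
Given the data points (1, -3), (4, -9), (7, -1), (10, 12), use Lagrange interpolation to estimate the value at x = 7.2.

Lagrange interpolation formula:
P(x) = Σ yᵢ × Lᵢ(x)
where Lᵢ(x) = Π_{j≠i} (x - xⱼ)/(xᵢ - xⱼ)

L_0(7.2) = (7.2 - 4)/(1 - 4) × (7.2 - 7)/(1 - 7) × (7.2 - 10)/(1 - 10) = 0.011062
L_1(7.2) = (7.2 - 1)/(4 - 1) × (7.2 - 7)/(4 - 7) × (7.2 - 10)/(4 - 10) = -0.064296
L_2(7.2) = (7.2 - 1)/(7 - 1) × (7.2 - 4)/(7 - 4) × (7.2 - 10)/(7 - 10) = 1.028741
L_3(7.2) = (7.2 - 1)/(10 - 1) × (7.2 - 4)/(10 - 4) × (7.2 - 7)/(10 - 7) = 0.024494

P(7.2) = (-3)×L_0(7.2) + (-9)×L_1(7.2) + (-1)×L_2(7.2) + 12×L_3(7.2)
P(7.2) = -0.189333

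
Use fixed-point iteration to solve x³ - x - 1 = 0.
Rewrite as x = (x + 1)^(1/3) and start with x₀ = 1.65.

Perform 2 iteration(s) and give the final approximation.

Equation: x³ - x - 1 = 0
Fixed-point form: x = (x + 1)^(1/3)
x₀ = 1.65

x_1 = g(1.650000) = 1.383828
x_2 = g(1.383828) = 1.335852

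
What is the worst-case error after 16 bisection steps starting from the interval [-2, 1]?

Bisection error bound: |error| ≤ (b-a)/2^n
|error| ≤ (1 - (-2))/2^16 = 3/2^16
|error| ≤ 0.0000457764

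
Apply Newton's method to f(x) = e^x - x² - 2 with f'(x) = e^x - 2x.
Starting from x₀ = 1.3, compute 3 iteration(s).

f(x) = e^x - x² - 2
f'(x) = e^x - 2x
x₀ = 1.3

Newton-Raphson formula: x_{n+1} = x_n - f(x_n)/f'(x_n)

Iteration 1:
  f(1.300000) = -0.020703
  f'(1.300000) = 1.069297
  x_1 = 1.300000 - (-0.020703)/1.069297 = 1.319362
Iteration 2:
  f(1.319362) = 0.000317
  f'(1.319362) = 1.102309
  x_2 = 1.319362 - 0.000317/1.102309 = 1.319074
Iteration 3:
  f(1.319074) = 0.000000
  f'(1.319074) = 1.101808
  x_3 = 1.319074 - 0.000000/1.101808 = 1.319074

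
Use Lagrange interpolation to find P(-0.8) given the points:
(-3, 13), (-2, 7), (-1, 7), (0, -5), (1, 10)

Lagrange interpolation formula:
P(x) = Σ yᵢ × Lᵢ(x)
where Lᵢ(x) = Π_{j≠i} (x - xⱼ)/(xᵢ - xⱼ)

L_0(-0.8) = (-0.8 - (-2))/(-3 - (-2)) × (-0.8 - (-1))/(-3 - (-1)) × (-0.8 - 0)/(-3 - 0) × (-0.8 - 1)/(-3 - 1) = 0.014400
L_1(-0.8) = (-0.8 - (-3))/(-2 - (-3)) × (-0.8 - (-1))/(-2 - (-1)) × (-0.8 - 0)/(-2 - 0) × (-0.8 - 1)/(-2 - 1) = -0.105600
L_2(-0.8) = (-0.8 - (-3))/(-1 - (-3)) × (-0.8 - (-2))/(-1 - (-2)) × (-0.8 - 0)/(-1 - 0) × (-0.8 - 1)/(-1 - 1) = 0.950400
L_3(-0.8) = (-0.8 - (-3))/(0 - (-3)) × (-0.8 - (-2))/(0 - (-2)) × (-0.8 - (-1))/(0 - (-1)) × (-0.8 - 1)/(0 - 1) = 0.158400
L_4(-0.8) = (-0.8 - (-3))/(1 - (-3)) × (-0.8 - (-2))/(1 - (-2)) × (-0.8 - (-1))/(1 - (-1)) × (-0.8 - 0)/(1 - 0) = -0.017600

P(-0.8) = 13×L_0(-0.8) + 7×L_1(-0.8) + 7×L_2(-0.8) + (-5)×L_3(-0.8) + 10×L_4(-0.8)
P(-0.8) = 5.132800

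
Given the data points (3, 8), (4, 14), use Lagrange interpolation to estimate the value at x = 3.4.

Lagrange interpolation formula:
P(x) = Σ yᵢ × Lᵢ(x)
where Lᵢ(x) = Π_{j≠i} (x - xⱼ)/(xᵢ - xⱼ)

L_0(3.4) = (3.4 - 4)/(3 - 4) = 0.600000
L_1(3.4) = (3.4 - 3)/(4 - 3) = 0.400000

P(3.4) = 8×L_0(3.4) + 14×L_1(3.4)
P(3.4) = 10.400000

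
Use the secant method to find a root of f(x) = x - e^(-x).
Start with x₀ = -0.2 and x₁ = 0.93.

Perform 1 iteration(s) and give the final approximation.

f(x) = x - e^(-x)
x₀ = -0.2, x₁ = 0.93

Secant formula: x_{n+1} = x_n - f(x_n)(x_n - x_{n-1})/(f(x_n) - f(x_{n-1}))

Iteration 1:
  f(-0.200000) = -1.421403
  f(0.930000) = 0.535446
  x_2 = 0.930000 - 0.535446×(0.930000 - (-0.200000))/(0.535446 - (-1.421403))
       = 0.620802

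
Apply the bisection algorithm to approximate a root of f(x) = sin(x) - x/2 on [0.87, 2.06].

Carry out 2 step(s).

f(x) = sin(x) - x/2
Initial interval: [0.87, 2.06]

Iteration 1:
  c_1 = (0.870000 + 2.060000)/2 = 1.465000
  f(c_1) = f(1.465000) = 0.261909
  f(a) × f(c) ≥ 0, new interval: [1.465000, 2.060000]
Iteration 2:
  c_2 = (1.465000 + 2.060000)/2 = 1.762500
  f(c_2) = f(1.762500) = 0.100431
  f(a) × f(c) ≥ 0, new interval: [1.762500, 2.060000]

After 2 iteration(s), the approximation is c_2 = 1.762500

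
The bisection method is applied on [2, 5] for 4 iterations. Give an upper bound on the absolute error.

Bisection error bound: |error| ≤ (b-a)/2^n
|error| ≤ (5 - 2)/2^4 = 3/2^4
|error| ≤ 0.1875000000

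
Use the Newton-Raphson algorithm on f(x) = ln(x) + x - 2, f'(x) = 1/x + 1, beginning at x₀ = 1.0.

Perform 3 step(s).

f(x) = ln(x) + x - 2
f'(x) = 1/x + 1
x₀ = 1.0

Newton-Raphson formula: x_{n+1} = x_n - f(x_n)/f'(x_n)

Iteration 1:
  f(1.000000) = -1.000000
  f'(1.000000) = 2.000000
  x_1 = 1.000000 - (-1.000000)/2.000000 = 1.500000
Iteration 2:
  f(1.500000) = -0.094535
  f'(1.500000) = 1.666667
  x_2 = 1.500000 - (-0.094535)/1.666667 = 1.556721
Iteration 3:
  f(1.556721) = -0.000697
  f'(1.556721) = 1.642376
  x_3 = 1.556721 - (-0.000697)/1.642376 = 1.557146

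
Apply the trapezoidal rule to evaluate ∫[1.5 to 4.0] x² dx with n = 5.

f(x) = x²
a = 1.5, b = 4.0, n = 5
h = (b - a)/n = 0.500000

Trapezoidal rule: (h/2)[f(x₀) + 2f(x₁) + 2f(x₂) + ... + f(xₙ)]

x_0 = 1.5000, f(x_0) = 2.250000, coefficient = 1
x_1 = 2.0000, f(x_1) = 4.000000, coefficient = 2
x_2 = 2.5000, f(x_2) = 6.250000, coefficient = 2
x_3 = 3.0000, f(x_3) = 9.000000, coefficient = 2
x_4 = 3.5000, f(x_4) = 12.250000, coefficient = 2
x_5 = 4.0000, f(x_5) = 16.000000, coefficient = 1

I ≈ (0.500000/2) × 81.250000 = 20.312500
Exact value: 20.208333
Error: 0.104167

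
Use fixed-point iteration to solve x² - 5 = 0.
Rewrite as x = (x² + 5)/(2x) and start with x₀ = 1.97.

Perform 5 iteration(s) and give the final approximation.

Equation: x² - 5 = 0
Fixed-point form: x = (x² + 5)/(2x)
x₀ = 1.97

x_1 = g(1.970000) = 2.254036
x_2 = g(2.254036) = 2.236140
x_3 = g(2.236140) = 2.236068
x_4 = g(2.236068) = 2.236068
x_5 = g(2.236068) = 2.236068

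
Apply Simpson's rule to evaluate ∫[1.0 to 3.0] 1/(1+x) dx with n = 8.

f(x) = 1/(1+x)
a = 1.0, b = 3.0, n = 8
h = (b - a)/n = 0.250000

Simpson's rule: (h/3)[f(x₀) + 4f(x₁) + 2f(x₂) + ... + f(xₙ)]

x_0 = 1.0000, f(x_0) = 0.500000, coefficient = 1
x_1 = 1.2500, f(x_1) = 0.444444, coefficient = 4
x_2 = 1.5000, f(x_2) = 0.400000, coefficient = 2
x_3 = 1.7500, f(x_3) = 0.363636, coefficient = 4
x_4 = 2.0000, f(x_4) = 0.333333, coefficient = 2
x_5 = 2.2500, f(x_5) = 0.307692, coefficient = 4
x_6 = 2.5000, f(x_6) = 0.285714, coefficient = 2
x_7 = 2.7500, f(x_7) = 0.266667, coefficient = 4
x_8 = 3.0000, f(x_8) = 0.250000, coefficient = 1

I ≈ (0.250000/3) × 8.317854 = 0.693155
Exact value: 0.693147
Error: 0.000007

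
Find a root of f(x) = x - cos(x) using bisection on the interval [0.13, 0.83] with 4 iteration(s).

f(x) = x - cos(x)
Initial interval: [0.13, 0.83]

Iteration 1:
  c_1 = (0.130000 + 0.830000)/2 = 0.480000
  f(c_1) = f(0.480000) = -0.406995
  f(a) × f(c) ≥ 0, new interval: [0.480000, 0.830000]
Iteration 2:
  c_2 = (0.480000 + 0.830000)/2 = 0.655000
  f(c_2) = f(0.655000) = -0.138048
  f(a) × f(c) ≥ 0, new interval: [0.655000, 0.830000]
Iteration 3:
  c_3 = (0.655000 + 0.830000)/2 = 0.742500
  f(c_3) = f(0.742500) = 0.005719
  f(a) × f(c) < 0, new interval: [0.655000, 0.742500]
Iteration 4:
  c_4 = (0.655000 + 0.742500)/2 = 0.698750
  f(c_4) = f(0.698750) = -0.066897
  f(a) × f(c) ≥ 0, new interval: [0.698750, 0.742500]

After 4 iteration(s), the approximation is c_4 = 0.698750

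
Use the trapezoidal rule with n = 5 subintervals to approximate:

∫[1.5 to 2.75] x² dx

f(x) = x²
a = 1.5, b = 2.75, n = 5
h = (b - a)/n = 0.250000

Trapezoidal rule: (h/2)[f(x₀) + 2f(x₁) + 2f(x₂) + ... + f(xₙ)]

x_0 = 1.5000, f(x_0) = 2.250000, coefficient = 1
x_1 = 1.7500, f(x_1) = 3.062500, coefficient = 2
x_2 = 2.0000, f(x_2) = 4.000000, coefficient = 2
x_3 = 2.2500, f(x_3) = 5.062500, coefficient = 2
x_4 = 2.5000, f(x_4) = 6.250000, coefficient = 2
x_5 = 2.7500, f(x_5) = 7.562500, coefficient = 1

I ≈ (0.250000/2) × 46.562500 = 5.820312
Exact value: 5.807292
Error: 0.013021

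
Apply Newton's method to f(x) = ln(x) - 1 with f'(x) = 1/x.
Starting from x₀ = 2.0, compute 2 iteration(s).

f(x) = ln(x) - 1
f'(x) = 1/x
x₀ = 2.0

Newton-Raphson formula: x_{n+1} = x_n - f(x_n)/f'(x_n)

Iteration 1:
  f(2.000000) = -0.306853
  f'(2.000000) = 0.500000
  x_1 = 2.000000 - (-0.306853)/0.500000 = 2.613706
Iteration 2:
  f(2.613706) = -0.039231
  f'(2.613706) = 0.382599
  x_2 = 2.613706 - (-0.039231)/0.382599 = 2.716244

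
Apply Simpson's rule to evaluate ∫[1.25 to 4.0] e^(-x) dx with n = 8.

f(x) = e^(-x)
a = 1.25, b = 4.0, n = 8
h = (b - a)/n = 0.343750

Simpson's rule: (h/3)[f(x₀) + 4f(x₁) + 2f(x₂) + ... + f(xₙ)]

x_0 = 1.2500, f(x_0) = 0.286505, coefficient = 1
x_1 = 1.5938, f(x_1) = 0.203162, coefficient = 4
x_2 = 1.9375, f(x_2) = 0.144064, coefficient = 2
x_3 = 2.2812, f(x_3) = 0.102156, coefficient = 4
x_4 = 2.6250, f(x_4) = 0.072440, coefficient = 2
x_5 = 2.9688, f(x_5) = 0.051367, coefficient = 4
x_6 = 3.3125, f(x_6) = 0.036425, coefficient = 2
x_7 = 3.6562, f(x_7) = 0.025829, coefficient = 4
x_8 = 4.0000, f(x_8) = 0.018316, coefficient = 1

I ≈ (0.343750/3) × 2.340739 = 0.268210
Exact value: 0.268189
Error: 0.000021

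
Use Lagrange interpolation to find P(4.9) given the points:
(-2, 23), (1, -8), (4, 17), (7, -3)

Lagrange interpolation formula:
P(x) = Σ yᵢ × Lᵢ(x)
where Lᵢ(x) = Π_{j≠i} (x - xⱼ)/(xᵢ - xⱼ)

L_0(4.9) = (4.9 - 1)/(-2 - 1) × (4.9 - 4)/(-2 - 4) × (4.9 - 7)/(-2 - 7) = 0.045500
L_1(4.9) = (4.9 - (-2))/(1 - (-2)) × (4.9 - 4)/(1 - 4) × (4.9 - 7)/(1 - 7) = -0.241500
L_2(4.9) = (4.9 - (-2))/(4 - (-2)) × (4.9 - 1)/(4 - 1) × (4.9 - 7)/(4 - 7) = 1.046500
L_3(4.9) = (4.9 - (-2))/(7 - (-2)) × (4.9 - 1)/(7 - 1) × (4.9 - 4)/(7 - 4) = 0.149500

P(4.9) = 23×L_0(4.9) + (-8)×L_1(4.9) + 17×L_2(4.9) + (-3)×L_3(4.9)
P(4.9) = 20.320500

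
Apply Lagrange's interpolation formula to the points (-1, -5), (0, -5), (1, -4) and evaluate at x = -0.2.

Lagrange interpolation formula:
P(x) = Σ yᵢ × Lᵢ(x)
where Lᵢ(x) = Π_{j≠i} (x - xⱼ)/(xᵢ - xⱼ)

L_0(-0.2) = (-0.2 - 0)/(-1 - 0) × (-0.2 - 1)/(-1 - 1) = 0.120000
L_1(-0.2) = (-0.2 - (-1))/(0 - (-1)) × (-0.2 - 1)/(0 - 1) = 0.960000
L_2(-0.2) = (-0.2 - (-1))/(1 - (-1)) × (-0.2 - 0)/(1 - 0) = -0.080000

P(-0.2) = (-5)×L_0(-0.2) + (-5)×L_1(-0.2) + (-4)×L_2(-0.2)
P(-0.2) = -5.080000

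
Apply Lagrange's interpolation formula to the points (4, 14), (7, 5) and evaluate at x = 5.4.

Lagrange interpolation formula:
P(x) = Σ yᵢ × Lᵢ(x)
where Lᵢ(x) = Π_{j≠i} (x - xⱼ)/(xᵢ - xⱼ)

L_0(5.4) = (5.4 - 7)/(4 - 7) = 0.533333
L_1(5.4) = (5.4 - 4)/(7 - 4) = 0.466667

P(5.4) = 14×L_0(5.4) + 5×L_1(5.4)
P(5.4) = 9.800000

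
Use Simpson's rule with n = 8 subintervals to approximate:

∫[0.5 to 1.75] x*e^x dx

f(x) = x*e^x
a = 0.5, b = 1.75, n = 8
h = (b - a)/n = 0.156250

Simpson's rule: (h/3)[f(x₀) + 4f(x₁) + 2f(x₂) + ... + f(xₙ)]

x_0 = 0.5000, f(x_0) = 0.824361, coefficient = 1
x_1 = 0.6562, f(x_1) = 1.264955, coefficient = 4
x_2 = 0.8125, f(x_2) = 1.830997, coefficient = 2
x_3 = 0.9688, f(x_3) = 2.552316, coefficient = 4
x_4 = 1.1250, f(x_4) = 3.465244, coefficient = 2
x_5 = 1.2812, f(x_5) = 4.613958, coefficient = 4
x_6 = 1.4375, f(x_6) = 6.052101, coefficient = 2
x_7 = 1.5938, f(x_7) = 7.844712, coefficient = 4
x_8 = 1.7500, f(x_8) = 10.070555, coefficient = 1

I ≈ (0.156250/3) × 98.695368 = 5.140384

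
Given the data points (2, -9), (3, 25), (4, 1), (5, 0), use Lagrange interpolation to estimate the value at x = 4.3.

Lagrange interpolation formula:
P(x) = Σ yᵢ × Lᵢ(x)
where Lᵢ(x) = Π_{j≠i} (x - xⱼ)/(xᵢ - xⱼ)

L_0(4.3) = (4.3 - 3)/(2 - 3) × (4.3 - 4)/(2 - 4) × (4.3 - 5)/(2 - 5) = 0.045500
L_1(4.3) = (4.3 - 2)/(3 - 2) × (4.3 - 4)/(3 - 4) × (4.3 - 5)/(3 - 5) = -0.241500
L_2(4.3) = (4.3 - 2)/(4 - 2) × (4.3 - 3)/(4 - 3) × (4.3 - 5)/(4 - 5) = 1.046500
L_3(4.3) = (4.3 - 2)/(5 - 2) × (4.3 - 3)/(5 - 3) × (4.3 - 4)/(5 - 4) = 0.149500

P(4.3) = (-9)×L_0(4.3) + 25×L_1(4.3) + 1×L_2(4.3) + 0×L_3(4.3)
P(4.3) = -5.400500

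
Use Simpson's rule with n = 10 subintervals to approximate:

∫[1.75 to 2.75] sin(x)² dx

f(x) = sin(x)²
a = 1.75, b = 2.75, n = 10
h = (b - a)/n = 0.100000

Simpson's rule: (h/3)[f(x₀) + 4f(x₁) + 2f(x₂) + ... + f(xₙ)]

x_0 = 1.7500, f(x_0) = 0.968228, coefficient = 1
x_1 = 1.8500, f(x_1) = 0.924050, coefficient = 4
x_2 = 1.9500, f(x_2) = 0.862966, coefficient = 2
x_3 = 2.0500, f(x_3) = 0.787412, coefficient = 4
x_4 = 2.1500, f(x_4) = 0.700400, coefficient = 2
x_5 = 2.2500, f(x_5) = 0.605398, coefficient = 4
x_6 = 2.3500, f(x_6) = 0.506194, coefficient = 2
x_7 = 2.4500, f(x_7) = 0.406744, coefficient = 4
x_8 = 2.5500, f(x_8) = 0.311011, coefficient = 2
x_9 = 2.6500, f(x_9) = 0.222813, coefficient = 4
x_10 = 2.7500, f(x_10) = 0.145665, coefficient = 1

I ≈ (0.100000/3) × 17.660702 = 0.588690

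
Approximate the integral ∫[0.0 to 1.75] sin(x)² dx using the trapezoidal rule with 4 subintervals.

f(x) = sin(x)²
a = 0.0, b = 1.75, n = 4
h = (b - a)/n = 0.437500

Trapezoidal rule: (h/2)[f(x₀) + 2f(x₁) + 2f(x₂) + ... + f(xₙ)]

x_0 = 0.0000, f(x_0) = 0.000000, coefficient = 1
x_1 = 0.4375, f(x_1) = 0.179502, coefficient = 2
x_2 = 0.8750, f(x_2) = 0.589123, coefficient = 2
x_3 = 1.3125, f(x_3) = 0.934754, coefficient = 2
x_4 = 1.7500, f(x_4) = 0.968228, coefficient = 1

I ≈ (0.437500/2) × 4.374985 = 0.957028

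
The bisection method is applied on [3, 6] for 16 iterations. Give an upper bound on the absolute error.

Bisection error bound: |error| ≤ (b-a)/2^n
|error| ≤ (6 - 3)/2^16 = 3/2^16
|error| ≤ 0.0000457764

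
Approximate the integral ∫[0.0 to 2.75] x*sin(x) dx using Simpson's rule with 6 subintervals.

f(x) = x*sin(x)
a = 0.0, b = 2.75, n = 6
h = (b - a)/n = 0.458333

Simpson's rule: (h/3)[f(x₀) + 4f(x₁) + 2f(x₂) + ... + f(xₙ)]

x_0 = 0.0000, f(x_0) = 0.000000, coefficient = 1
x_1 = 0.4583, f(x_1) = 0.202791, coefficient = 4
x_2 = 0.9167, f(x_2) = 0.727446, coefficient = 2
x_3 = 1.3750, f(x_3) = 1.348728, coefficient = 4
x_4 = 1.8333, f(x_4) = 1.770514, coefficient = 2
x_5 = 2.2917, f(x_5) = 1.721572, coefficient = 4
x_6 = 2.7500, f(x_6) = 1.049568, coefficient = 1

I ≈ (0.458333/3) × 19.137854 = 2.923839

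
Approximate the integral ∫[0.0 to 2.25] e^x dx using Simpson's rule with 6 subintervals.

f(x) = e^x
a = 0.0, b = 2.25, n = 6
h = (b - a)/n = 0.375000

Simpson's rule: (h/3)[f(x₀) + 4f(x₁) + 2f(x₂) + ... + f(xₙ)]

x_0 = 0.0000, f(x_0) = 1.000000, coefficient = 1
x_1 = 0.3750, f(x_1) = 1.454991, coefficient = 4
x_2 = 0.7500, f(x_2) = 2.117000, coefficient = 2
x_3 = 1.1250, f(x_3) = 3.080217, coefficient = 4
x_4 = 1.5000, f(x_4) = 4.481689, coefficient = 2
x_5 = 1.8750, f(x_5) = 6.520819, coefficient = 4
x_6 = 2.2500, f(x_6) = 9.487736, coefficient = 1

I ≈ (0.375000/3) × 67.909224 = 8.488653
Exact value: 8.487736
Error: 0.000917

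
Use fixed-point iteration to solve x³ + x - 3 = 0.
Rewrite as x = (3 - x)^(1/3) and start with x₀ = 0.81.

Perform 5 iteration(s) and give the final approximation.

Equation: x³ + x - 3 = 0
Fixed-point form: x = (3 - x)^(1/3)
x₀ = 0.81

x_1 = g(0.810000) = 1.298618
x_2 = g(1.298618) = 1.193807
x_3 = g(1.193807) = 1.217834
x_4 = g(1.217834) = 1.212410
x_5 = g(1.212410) = 1.213638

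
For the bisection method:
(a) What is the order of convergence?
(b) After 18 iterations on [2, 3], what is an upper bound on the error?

(a) Bisection has linear (order 1) convergence; the error is halved each step.

(b) Error bound = (b-a)/2^n = (3 - 2)/2^{18}
    = 1/2^{18}

(a) 1 (linear); (b) error ≤ 3.81e-06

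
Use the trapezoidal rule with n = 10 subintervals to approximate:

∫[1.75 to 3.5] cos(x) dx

f(x) = cos(x)
a = 1.75, b = 3.5, n = 10
h = (b - a)/n = 0.175000

Trapezoidal rule: (h/2)[f(x₀) + 2f(x₁) + 2f(x₂) + ... + f(xₙ)]

x_0 = 1.7500, f(x_0) = -0.178246, coefficient = 1
x_1 = 1.9250, f(x_1) = -0.346844, coefficient = 2
x_2 = 2.1000, f(x_2) = -0.504846, coefficient = 2
x_3 = 2.2750, f(x_3) = -0.647427, coefficient = 2
x_4 = 2.4500, f(x_4) = -0.770231, coefficient = 2
x_5 = 2.6250, f(x_5) = -0.869507, coefficient = 2
x_6 = 2.8000, f(x_6) = -0.942222, coefficient = 2
x_7 = 2.9750, f(x_7) = -0.986156, coefficient = 2
x_8 = 3.1500, f(x_8) = -0.999965, coefficient = 2
x_9 = 3.3250, f(x_9) = -0.983228, coefficient = 2
x_10 = 3.5000, f(x_10) = -0.936457, coefficient = 1

I ≈ (0.175000/2) × -15.215554 = -1.331361
Exact value: -1.334769
Error: 0.003408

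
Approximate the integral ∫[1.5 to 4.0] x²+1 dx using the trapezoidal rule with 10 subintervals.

f(x) = x²+1
a = 1.5, b = 4.0, n = 10
h = (b - a)/n = 0.250000

Trapezoidal rule: (h/2)[f(x₀) + 2f(x₁) + 2f(x₂) + ... + f(xₙ)]

x_0 = 1.5000, f(x_0) = 3.250000, coefficient = 1
x_1 = 1.7500, f(x_1) = 4.062500, coefficient = 2
x_2 = 2.0000, f(x_2) = 5.000000, coefficient = 2
x_3 = 2.2500, f(x_3) = 6.062500, coefficient = 2
x_4 = 2.5000, f(x_4) = 7.250000, coefficient = 2
x_5 = 2.7500, f(x_5) = 8.562500, coefficient = 2
x_6 = 3.0000, f(x_6) = 10.000000, coefficient = 2
x_7 = 3.2500, f(x_7) = 11.562500, coefficient = 2
x_8 = 3.5000, f(x_8) = 13.250000, coefficient = 2
x_9 = 3.7500, f(x_9) = 15.062500, coefficient = 2
x_10 = 4.0000, f(x_10) = 17.000000, coefficient = 1

I ≈ (0.250000/2) × 181.875000 = 22.734375
Exact value: 22.708333
Error: 0.026042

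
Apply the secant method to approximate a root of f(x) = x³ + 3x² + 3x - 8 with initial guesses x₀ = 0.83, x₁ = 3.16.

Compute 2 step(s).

f(x) = x³ + 3x² + 3x - 8
x₀ = 0.83, x₁ = 3.16

Secant formula: x_{n+1} = x_n - f(x_n)(x_n - x_{n-1})/(f(x_n) - f(x_{n-1}))

Iteration 1:
  f(0.830000) = -2.871513
  f(3.160000) = 62.991296
  x_2 = 3.160000 - 62.991296×(3.160000 - 0.830000)/(62.991296 - (-2.871513))
       = 0.931584
Iteration 2:
  f(3.160000) = 62.991296
  f(0.931584) = -1.793225
  x_3 = 0.931584 - (-1.793225)×(0.931584 - 3.160000)/(-1.793225 - 62.991296)
       = 0.993266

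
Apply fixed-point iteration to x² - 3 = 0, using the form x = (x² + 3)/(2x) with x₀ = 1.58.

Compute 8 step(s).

Equation: x² - 3 = 0
Fixed-point form: x = (x² + 3)/(2x)
x₀ = 1.58

x_1 = g(1.580000) = 1.739367
x_2 = g(1.739367) = 1.732066
x_3 = g(1.732066) = 1.732051
x_4 = g(1.732051) = 1.732051
x_5 = g(1.732051) = 1.732051
x_6 = g(1.732051) = 1.732051
x_7 = g(1.732051) = 1.732051
x_8 = g(1.732051) = 1.732051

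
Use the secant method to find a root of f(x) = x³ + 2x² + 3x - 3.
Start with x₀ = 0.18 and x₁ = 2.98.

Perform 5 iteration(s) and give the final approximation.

f(x) = x³ + 2x² + 3x - 3
x₀ = 0.18, x₁ = 2.98

Secant formula: x_{n+1} = x_n - f(x_n)(x_n - x_{n-1})/(f(x_n) - f(x_{n-1}))

Iteration 1:
  f(0.180000) = -2.389368
  f(2.980000) = 50.164392
  x_2 = 2.980000 - 50.164392×(2.980000 - 0.180000)/(50.164392 - (-2.389368))
       = 0.307303
Iteration 2:
  f(2.980000) = 50.164392
  f(0.307303) = -1.860202
  x_3 = 0.307303 - (-1.860202)×(0.307303 - 2.980000)/(-1.860202 - 50.164392)
       = 0.402868
Iteration 3:
  f(0.307303) = -1.860202
  f(0.402868) = -1.401404
  x_4 = 0.402868 - (-1.401404)×(0.402868 - 0.307303)/(-1.401404 - (-1.860202))
       = 0.694774
Iteration 4:
  f(0.402868) = -1.401404
  f(0.694774) = 0.385116
  x_5 = 0.694774 - 0.385116×(0.694774 - 0.402868)/(0.385116 - (-1.401404))
       = 0.631848
Iteration 5:
  f(0.694774) = 0.385116
  f(0.631848) = -0.053737
  x_6 = 0.631848 - (-0.053737)×(0.631848 - 0.694774)/(-0.053737 - 0.385116)
       = 0.639553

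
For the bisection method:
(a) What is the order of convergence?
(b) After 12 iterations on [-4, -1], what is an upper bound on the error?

(a) Bisection has linear (order 1) convergence; the error is halved each step.

(b) Error bound = (b-a)/2^n = (-1 - (-4))/2^{12}
    = 3/2^{12}

(a) 1 (linear); (b) error ≤ 7.32e-04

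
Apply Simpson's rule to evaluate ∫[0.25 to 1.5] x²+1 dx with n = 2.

f(x) = x²+1
a = 0.25, b = 1.5, n = 2
h = (b - a)/n = 0.625000

Simpson's rule: (h/3)[f(x₀) + 4f(x₁) + 2f(x₂) + ... + f(xₙ)]

x_0 = 0.2500, f(x_0) = 1.062500, coefficient = 1
x_1 = 0.8750, f(x_1) = 1.765625, coefficient = 4
x_2 = 1.5000, f(x_2) = 3.250000, coefficient = 1

I ≈ (0.625000/3) × 11.375000 = 2.369792
Exact value: 2.369792
Error: 0.000000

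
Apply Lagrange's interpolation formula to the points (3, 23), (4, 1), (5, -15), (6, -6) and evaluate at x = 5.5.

Lagrange interpolation formula:
P(x) = Σ yᵢ × Lᵢ(x)
where Lᵢ(x) = Π_{j≠i} (x - xⱼ)/(xᵢ - xⱼ)

L_0(5.5) = (5.5 - 4)/(3 - 4) × (5.5 - 5)/(3 - 5) × (5.5 - 6)/(3 - 6) = 0.062500
L_1(5.5) = (5.5 - 3)/(4 - 3) × (5.5 - 5)/(4 - 5) × (5.5 - 6)/(4 - 6) = -0.312500
L_2(5.5) = (5.5 - 3)/(5 - 3) × (5.5 - 4)/(5 - 4) × (5.5 - 6)/(5 - 6) = 0.937500
L_3(5.5) = (5.5 - 3)/(6 - 3) × (5.5 - 4)/(6 - 4) × (5.5 - 5)/(6 - 5) = 0.312500

P(5.5) = 23×L_0(5.5) + 1×L_1(5.5) + (-15)×L_2(5.5) + (-6)×L_3(5.5)
P(5.5) = -14.812500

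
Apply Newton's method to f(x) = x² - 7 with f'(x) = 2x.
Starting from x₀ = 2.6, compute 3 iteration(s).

f(x) = x² - 7
f'(x) = 2x
x₀ = 2.6

Newton-Raphson formula: x_{n+1} = x_n - f(x_n)/f'(x_n)

Iteration 1:
  f(2.600000) = -0.240000
  f'(2.600000) = 5.200000
  x_1 = 2.600000 - (-0.240000)/5.200000 = 2.646154
Iteration 2:
  f(2.646154) = 0.002130
  f'(2.646154) = 5.292308
  x_2 = 2.646154 - 0.002130/5.292308 = 2.645751
Iteration 3:
  f(2.645751) = 0.000000
  f'(2.645751) = 5.291503
  x_3 = 2.645751 - 0.000000/5.291503 = 2.645751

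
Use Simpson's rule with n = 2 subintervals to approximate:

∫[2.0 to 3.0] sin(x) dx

f(x) = sin(x)
a = 2.0, b = 3.0, n = 2
h = (b - a)/n = 0.500000

Simpson's rule: (h/3)[f(x₀) + 4f(x₁) + 2f(x₂) + ... + f(xₙ)]

x_0 = 2.0000, f(x_0) = 0.909297, coefficient = 1
x_1 = 2.5000, f(x_1) = 0.598472, coefficient = 4
x_2 = 3.0000, f(x_2) = 0.141120, coefficient = 1

I ≈ (0.500000/3) × 3.444306 = 0.574051
Exact value: 0.573846
Error: 0.000205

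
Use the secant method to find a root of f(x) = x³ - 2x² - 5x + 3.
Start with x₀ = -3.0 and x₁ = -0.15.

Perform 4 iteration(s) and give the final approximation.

f(x) = x³ - 2x² - 5x + 3
x₀ = -3.0, x₁ = -0.15

Secant formula: x_{n+1} = x_n - f(x_n)(x_n - x_{n-1})/(f(x_n) - f(x_{n-1}))

Iteration 1:
  f(-3.000000) = -27.000000
  f(-0.150000) = 3.701625
  x_2 = -0.150000 - 3.701625×(-0.150000 - (-3.000000))/(3.701625 - (-27.000000))
       = -0.493618
Iteration 2:
  f(-0.150000) = 3.701625
  f(-0.493618) = 4.860498
  x_3 = -0.493618 - 4.860498×(-0.493618 - (-0.150000))/(4.860498 - 3.701625)
       = 0.947570
Iteration 3:
  f(-0.493618) = 4.860498
  f(0.947570) = -2.682818
  x_4 = 0.947570 - (-2.682818)×(0.947570 - (-0.493618))/(-2.682818 - 4.860498)
       = 0.435005
Iteration 4:
  f(0.947570) = -2.682818
  f(0.435005) = 0.528834
  x_5 = 0.435005 - 0.528834×(0.435005 - 0.947570)/(0.528834 - (-2.682818))
       = 0.519404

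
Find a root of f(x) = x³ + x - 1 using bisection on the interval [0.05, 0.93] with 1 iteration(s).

f(x) = x³ + x - 1
Initial interval: [0.05, 0.93]

Iteration 1:
  c_1 = (0.050000 + 0.930000)/2 = 0.490000
  f(c_1) = f(0.490000) = -0.392351
  f(a) × f(c) ≥ 0, new interval: [0.490000, 0.930000]

After 1 iteration(s), the approximation is c_1 = 0.490000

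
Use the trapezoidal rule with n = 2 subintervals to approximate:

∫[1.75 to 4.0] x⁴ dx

f(x) = x⁴
a = 1.75, b = 4.0, n = 2
h = (b - a)/n = 1.125000

Trapezoidal rule: (h/2)[f(x₀) + 2f(x₁) + 2f(x₂) + ... + f(xₙ)]

x_0 = 1.7500, f(x_0) = 9.378906, coefficient = 1
x_1 = 2.8750, f(x_1) = 68.320557, coefficient = 2
x_2 = 4.0000, f(x_2) = 256.000000, coefficient = 1

I ≈ (1.125000/2) × 402.020020 = 226.136261
Exact value: 201.517383
Error: 24.618878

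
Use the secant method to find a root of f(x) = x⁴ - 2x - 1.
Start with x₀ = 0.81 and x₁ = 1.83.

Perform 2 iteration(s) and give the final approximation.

f(x) = x⁴ - 2x - 1
x₀ = 0.81, x₁ = 1.83

Secant formula: x_{n+1} = x_n - f(x_n)(x_n - x_{n-1})/(f(x_n) - f(x_{n-1}))

Iteration 1:
  f(0.810000) = -2.189533
  f(1.830000) = 6.555131
  x_2 = 1.830000 - 6.555131×(1.830000 - 0.810000)/(6.555131 - (-2.189533))
       = 1.065393
Iteration 2:
  f(1.830000) = 6.555131
  f(1.065393) = -1.842421
  x_3 = 1.065393 - (-1.842421)×(1.065393 - 1.830000)/(-1.842421 - 6.555131)
       = 1.233147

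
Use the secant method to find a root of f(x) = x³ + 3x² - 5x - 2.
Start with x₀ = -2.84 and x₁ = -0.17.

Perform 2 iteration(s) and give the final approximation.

f(x) = x³ + 3x² - 5x - 2
x₀ = -2.84, x₁ = -0.17

Secant formula: x_{n+1} = x_n - f(x_n)(x_n - x_{n-1})/(f(x_n) - f(x_{n-1}))

Iteration 1:
  f(-2.840000) = 13.490496
  f(-0.170000) = -1.068213
  x_2 = -0.170000 - (-1.068213)×(-0.170000 - (-2.840000))/(-1.068213 - 13.490496)
       = -0.365905
Iteration 2:
  f(-0.170000) = -1.068213
  f(-0.365905) = 0.182197
  x_3 = -0.365905 - 0.182197×(-0.365905 - (-0.170000))/(0.182197 - (-1.068213))
       = -0.337360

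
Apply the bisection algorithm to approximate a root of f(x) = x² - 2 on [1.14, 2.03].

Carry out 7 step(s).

f(x) = x² - 2
Initial interval: [1.14, 2.03]

Iteration 1:
  c_1 = (1.140000 + 2.030000)/2 = 1.585000
  f(c_1) = f(1.585000) = 0.512225
  f(a) × f(c) < 0, new interval: [1.140000, 1.585000]
Iteration 2:
  c_2 = (1.140000 + 1.585000)/2 = 1.362500
  f(c_2) = f(1.362500) = -0.143594
  f(a) × f(c) ≥ 0, new interval: [1.362500, 1.585000]
Iteration 3:
  c_3 = (1.362500 + 1.585000)/2 = 1.473750
  f(c_3) = f(1.473750) = 0.171939
  f(a) × f(c) < 0, new interval: [1.362500, 1.473750]
Iteration 4:
  c_4 = (1.362500 + 1.473750)/2 = 1.418125
  f(c_4) = f(1.418125) = 0.011079
  f(a) × f(c) < 0, new interval: [1.362500, 1.418125]
Iteration 5:
  c_5 = (1.362500 + 1.418125)/2 = 1.390312
  f(c_5) = f(1.390312) = -0.067031
  f(a) × f(c) ≥ 0, new interval: [1.390312, 1.418125]
Iteration 6:
  c_6 = (1.390312 + 1.418125)/2 = 1.404219
  f(c_6) = f(1.404219) = -0.028170
  f(a) × f(c) ≥ 0, new interval: [1.404219, 1.418125]
Iteration 7:
  c_7 = (1.404219 + 1.418125)/2 = 1.411172
  f(c_7) = f(1.411172) = -0.008594
  f(a) × f(c) ≥ 0, new interval: [1.411172, 1.418125]

After 7 iteration(s), the approximation is c_7 = 1.411172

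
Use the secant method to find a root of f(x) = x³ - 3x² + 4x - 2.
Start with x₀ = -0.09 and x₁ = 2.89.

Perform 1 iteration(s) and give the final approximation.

f(x) = x³ - 3x² + 4x - 2
x₀ = -0.09, x₁ = 2.89

Secant formula: x_{n+1} = x_n - f(x_n)(x_n - x_{n-1})/(f(x_n) - f(x_{n-1}))

Iteration 1:
  f(-0.090000) = -2.385029
  f(2.890000) = 8.641269
  x_2 = 2.890000 - 8.641269×(2.890000 - (-0.090000))/(8.641269 - (-2.385029))
       = 0.554585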